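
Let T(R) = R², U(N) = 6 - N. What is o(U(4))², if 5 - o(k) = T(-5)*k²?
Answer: 9025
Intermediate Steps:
o(k) = 5 - 25*k² (o(k) = 5 - (-5)²*k² = 5 - 25*k²)
o(U(4))² = (5 - 25*(6 - 1*4)²)² = (5 - 25*(6 - 4)²)² = (5 - 25*2²)² = (5 - 25*4)² = (5 - 100)² = (-95)² = 9025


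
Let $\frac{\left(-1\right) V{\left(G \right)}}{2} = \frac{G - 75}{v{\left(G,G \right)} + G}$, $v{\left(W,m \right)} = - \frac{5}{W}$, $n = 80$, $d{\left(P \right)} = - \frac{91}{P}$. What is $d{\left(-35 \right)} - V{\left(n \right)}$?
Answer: $\frac{17427}{6395} \approx 2.7251$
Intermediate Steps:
$V{\left(G \right)} = - \frac{2 \left(-75 + G\right)}{G - \frac{5}{G}}$ ($V{\left(G \right)} = - 2 \frac{G - 75}{- \frac{5}{G} + G} = - 2 \frac{-75 + G}{G - \frac{5}{G}} = - \frac{2 \left(-75 + G\right)}{G - \frac{5}{G}}$)
$d{\left(-35 \right)} - V{\left(n \right)} = - \frac{91}{-35} - 2 \cdot 80 \frac{1}{-5 + 80^{2}} \left(75 - 80\right) = \left(-91\right) \left(- \frac{1}{35}\right) - 2 \cdot 80 \frac{1}{-5 + 6400} \left(75 - 80\right) = \frac{13}{5} - 2 \cdot 80 \cdot \frac{1}{6395} \left(-5\right) = \frac{13}{5} - - \frac{160}{1279} = \frac{13}{5} + \frac{160}{1279} = \frac{17427}{6395}$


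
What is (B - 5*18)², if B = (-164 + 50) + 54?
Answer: 22500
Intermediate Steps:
B = -60 (B = -114 + 54 = -60)
(B - 5*18)² = (-60 - 5*18)² = (-60 - 90)² = (-150)² = 22500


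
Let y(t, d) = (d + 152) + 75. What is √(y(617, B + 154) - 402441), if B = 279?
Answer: I*√401781 ≈ 633.86*I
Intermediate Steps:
y(t, d) = 227 + d (y(t, d) = (152 + d) + 75 = 227 + d)
√(y(617, B + 154) - 402441) = √((227 + (279 + 154)) - 402441) = √((227 + 433) - 402441) = √(660 - 402441) = √(-401781) = I*√401781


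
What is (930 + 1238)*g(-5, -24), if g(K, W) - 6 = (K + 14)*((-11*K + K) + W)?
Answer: 520320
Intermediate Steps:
g(K, W) = 6 + (14 + K)*(W - 10*K) (g(K, W) = 6 + (K + 14)*((-11*K + K) + W) = 6 + (14 + K)*(-10*K + W) = 6 + (14 + K)*(W - 10*K))
(930 + 1238)*g(-5, -24) = (930 + 1238)*(6 - 140*(-5) - 10*(-5)**2 + 14*(-24) - 5*(-24)) = 2168*(6 + 700 - 10*25 - 336 + 120) = 2168*(6 + 700 - 250 - 336 + 120) = 2168*240 = 520320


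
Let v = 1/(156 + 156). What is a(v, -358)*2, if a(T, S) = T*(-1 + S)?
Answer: -359/156 ≈ -2.3013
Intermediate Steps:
v = 1/312 ≈ 0.0032051
a(v, -358)*2 = ((-1 - 358)/312)*2 = ((1/312)*(-359))*2 = -359/312*2 = -359/156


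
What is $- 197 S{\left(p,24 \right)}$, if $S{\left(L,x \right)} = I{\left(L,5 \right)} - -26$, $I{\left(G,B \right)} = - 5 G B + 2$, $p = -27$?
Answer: $-138491$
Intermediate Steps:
$I{\left(G,B \right)} = 2 - 5 B G$ ($I{\left(G,B \right)} = - 5 B G + 2 = 2 - 5 B G$)
$S{\left(L,x \right)} = 28 - 25 L$ ($S{\left(L,x \right)} = \left(2 - 25 L\right) - -26 = \left(2 - 25 L\right) + 26 = 28 - 25 L$)
$- 197 S{\left(p,24 \right)} = - 197 \left(28 - -675\right) = - 197 \left(28 + 675\right) = \left(-197\right) 703 = -138491$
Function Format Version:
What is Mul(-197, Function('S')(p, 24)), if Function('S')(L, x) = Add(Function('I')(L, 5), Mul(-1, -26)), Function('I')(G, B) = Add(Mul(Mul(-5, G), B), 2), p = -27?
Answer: -138491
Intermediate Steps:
Function('I')(G, B) = Add(2, Mul(-5, B, G)) (Function('I')(G, B) = Add(Mul(-5, B, G), 2) = Add(2, Mul(-5, B, G)))
Function('S')(L, x) = Add(28, Mul(-25, L)) (Function('S')(L, x) = Add(Add(2, Mul(-5, 5, L)), Mul(-1, -26)) = Add(Add(2, Mul(-25, L)), 26) = Add(28, Mul(-25, L)))
Mul(-197, Function('S')(p, 24)) = Mul(-197, Add(28, Mul(-25, -27))) = Mul(-197, Add(28, 675)) = Mul(-197, 703) = -138491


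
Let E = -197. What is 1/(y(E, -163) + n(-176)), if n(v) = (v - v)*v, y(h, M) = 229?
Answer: 1/229 ≈ 0.0043668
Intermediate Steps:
n(v) = 0 (n(v) = 0*v = 0)
1/(y(E, -163) + n(-176)) = 1/(229 + 0) = 1/229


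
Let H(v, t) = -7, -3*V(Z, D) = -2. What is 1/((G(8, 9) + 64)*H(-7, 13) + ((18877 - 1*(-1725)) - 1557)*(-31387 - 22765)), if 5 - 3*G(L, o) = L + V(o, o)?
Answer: -9/9281927515 ≈ -9.6963e-10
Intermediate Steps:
V(Z, D) = ⅔ (V(Z, D) = -⅓*(-2) = ⅔)
G(L, o) = 13/9 - L/3 (G(L, o) = 5/3 - (L + ⅔)/3 = 5/3 - (⅔ + L)/3 = 5/3 + (-2/9 - L/3) = 13/9 - L/3)
1/((G(8, 9) + 64)*H(-7, 13) + ((18877 - 1*(-1725)) - 1557)*(-31387 - 22765)) = 1/(((13/9 - ⅓*8) + 64)*(-7) + ((18877 - 1*(-1725)) - 1557)*(-31387 - 22765)) = 1/(((13/9 - 8/3) + 64)*(-7) + ((18877 + 1725) - 1557)*(-54152)) = 1/((-11/9 + 64)*(-7) + (20602 - 1557)*(-54152)) = 1/((565/9)*(-7) + 19045*(-54152)) = 1/(-3955/9 - 1031324840) = 1/(-9281927515/9) = -9/9281927515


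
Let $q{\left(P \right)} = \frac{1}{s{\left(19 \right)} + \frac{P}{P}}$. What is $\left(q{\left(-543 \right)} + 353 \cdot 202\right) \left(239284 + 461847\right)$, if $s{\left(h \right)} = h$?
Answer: $\frac{999897642851}{20} \approx 4.9995 \cdot 10^{10}$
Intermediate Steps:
$q{\left(P \right)} = \frac{1}{20}$ ($q{\left(P \right)} = \frac{1}{19 + \frac{P}{P}} = \frac{1}{19 + 1} = \frac{1}{20}$)
$\left(q{\left(-543 \right)} + 353 \cdot 202\right) \left(239284 + 461847\right) = \left(\frac{1}{20} + 353 \cdot 202\right) \left(239284 + 461847\right) = \left(\frac{1}{20} + 71306\right) 701131 = \frac{1426121}{20} \cdot 701131 = \frac{999897642851}{20}$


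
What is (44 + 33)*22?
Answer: 1694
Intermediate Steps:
(44 + 33)*22 = 77*22 = 1694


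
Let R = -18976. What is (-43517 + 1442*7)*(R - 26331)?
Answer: 1514295861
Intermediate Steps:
(-43517 + 1442*7)*(R - 26331) = (-43517 + 1442*7)*(-18976 - 26331) = (-43517 + 10094)*(-45307) = -33423*(-45307) = 1514295861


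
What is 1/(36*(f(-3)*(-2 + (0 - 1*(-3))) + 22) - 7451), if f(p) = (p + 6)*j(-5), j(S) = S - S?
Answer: -1/6659 ≈ -0.00015017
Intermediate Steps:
j(S) = 0
f(p) = 0 (f(p) = (p + 6)*0 = (6 + p)*0 = 0)
1/(36*(f(-3)*(-2 + (0 - 1*(-3))) + 22) - 7451) = 1/(36*(0*(-2 + (0 - 1*(-3))) + 22) - 7451) = 1/(36*(0*(-2 + (0 + 3)) + 22) - 7451) = 1/(36*(0*(-2 + 3) + 22) - 7451) = 1/(36*(0*1 + 22) - 7451) = 1/(36*(0 + 22) - 7451) = 1/(36*22 - 7451) = 1/(792 - 7451) = 1/(-6659) = -1/6659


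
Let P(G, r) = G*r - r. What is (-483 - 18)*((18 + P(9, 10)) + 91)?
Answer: -94689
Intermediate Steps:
P(G, r) = -r + G*r
(-483 - 18)*((18 + P(9, 10)) + 91) = (-483 - 18)*((18 + 10*(-1 + 9)) + 91) = -501*((18 + 10*8) + 91) = -501*((18 + 80) + 91) = -501*(98 + 91) = -501*189 = -94689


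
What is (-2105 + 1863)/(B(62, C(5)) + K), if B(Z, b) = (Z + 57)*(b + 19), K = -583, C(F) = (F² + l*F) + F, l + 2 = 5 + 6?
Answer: -242/10603 ≈ -0.022824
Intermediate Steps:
l = 9 (l = -2 + (5 + 6) = -2 + 11 = 9)
C(F) = F² + 10*F (C(F) = (F² + 9*F) + F = F² + 10*F)
B(Z, b) = (19 + b)*(57 + Z) (B(Z, b) = (57 + Z)*(19 + b) = (19 + b)*(57 + Z))
(-2105 + 1863)/(B(62, C(5)) + K) = (-2105 + 1863)/((1083 + 19*62 + 57*(5*(10 + 5)) + 62*(5*(10 + 5))) - 583) = -242/((1083 + 1178 + 57*(5*15) + 62*(5*15)) - 583) = -242/((1083 + 1178 + 57*75 + 62*75) - 583) = -242/((1083 + 1178 + 4275 + 4650) - 583) = -242/(11186 - 583) = -242/10603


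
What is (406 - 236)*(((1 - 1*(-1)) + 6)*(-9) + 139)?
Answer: 11390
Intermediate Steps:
(406 - 236)*(((1 - 1*(-1)) + 6)*(-9) + 139) = 170*(((1 + 1) + 6)*(-9) + 139) = 170*((2 + 6)*(-9) + 139) = 170*(8*(-9) + 139) = 170*(-72 + 139) = 170*67 = 11390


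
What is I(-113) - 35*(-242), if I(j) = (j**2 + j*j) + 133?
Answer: 34141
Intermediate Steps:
I(j) = 133 + 2*j**2 (I(j) = (j**2 + j**2) + 133 = 2*j**2 + 133 = 133 + 2*j**2)
I(-113) - 35*(-242) = (133 + 2*(-113)**2) - 35*(-242) = (133 + 2*12769) - 1*(-8470) = (133 + 25538) + 8470 = 25671 + 8470 = 34141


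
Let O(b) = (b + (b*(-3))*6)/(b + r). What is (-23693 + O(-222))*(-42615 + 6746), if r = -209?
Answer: 366418227133/431 ≈ 8.5016e+8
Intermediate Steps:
O(b) = -17*b/(-209 + b) (O(b) = (b + (b*(-3))*6)/(b - 209) = (b - 3*b*6)/(-209 + b) = (b - 18*b)/(-209 + b) = (-17*b)/(-209 + b) = -17*b/(-209 + b))
(-23693 + O(-222))*(-42615 + 6746) = (-23693 - 17*(-222)/(-209 - 222))*(-42615 + 6746) = (-23693 - 17*(-222)/(-431))*(-35869) = (-23693 - 17*(-222)*(-1/431))*(-35869) = (-23693 - 3774/431)*(-35869) = -10215457/431*(-35869) = 366418227133/431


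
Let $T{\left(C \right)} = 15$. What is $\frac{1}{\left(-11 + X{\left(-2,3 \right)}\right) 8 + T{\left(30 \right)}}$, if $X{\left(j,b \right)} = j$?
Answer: $- \frac{1}{89} \approx -0.011236$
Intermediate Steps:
$\frac{1}{\left(-11 + X{\left(-2,3 \right)}\right) 8 + T{\left(30 \right)}} = \frac{1}{\left(-11 - 2\right) 8 + 15} = \frac{1}{\left(-13\right) 8 + 15} = \frac{1}{-104 + 15} = \frac{1}{-89} = - \frac{1}{89}$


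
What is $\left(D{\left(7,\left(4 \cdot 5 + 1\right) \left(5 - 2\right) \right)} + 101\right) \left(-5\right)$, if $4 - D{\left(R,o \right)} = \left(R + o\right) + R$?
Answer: $-140$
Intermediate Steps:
$D{\left(R,o \right)} = 4 - o - 2 R$ ($D{\left(R,o \right)} = 4 - \left(\left(R + o\right) + R\right) = 4 - \left(o + 2 R\right) = 4 - o - 2 R$)
$\left(D{\left(7,\left(4 \cdot 5 + 1\right) \left(5 - 2\right) \right)} + 101\right) \left(-5\right) = \left(\left(4 - \left(4 \cdot 5 + 1\right) \left(5 - 2\right) - 14\right) + 101\right) \left(-5\right) = \left(\left(4 - \left(20 + 1\right) 3 - 14\right) + 101\right) \left(-5\right) = \left(\left(4 - 21 \cdot 3 - 14\right) + 101\right) \left(-5\right) = \left(\left(4 - 63 - 14\right) + 101\right) \left(-5\right) = \left(-73 + 101\right) \left(-5\right) = 28 \left(-5\right) = -140$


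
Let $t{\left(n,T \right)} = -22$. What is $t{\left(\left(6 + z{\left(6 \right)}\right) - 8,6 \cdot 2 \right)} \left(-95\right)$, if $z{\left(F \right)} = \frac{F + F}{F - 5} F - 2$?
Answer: $2090$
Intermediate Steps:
$z{\left(F \right)} = -2 + \frac{2 F^{2}}{-5 + F}$ ($z{\left(F \right)} = \frac{2 F}{-5 + F} F - 2 = \frac{2 F^{2}}{-5 + F} - 2 = -2 + \frac{2 F^{2}}{-5 + F}$)
$t{\left(\left(6 + z{\left(6 \right)}\right) - 8,6 \cdot 2 \right)} \left(-95\right) = \left(-22\right) \left(-95\right) = 2090$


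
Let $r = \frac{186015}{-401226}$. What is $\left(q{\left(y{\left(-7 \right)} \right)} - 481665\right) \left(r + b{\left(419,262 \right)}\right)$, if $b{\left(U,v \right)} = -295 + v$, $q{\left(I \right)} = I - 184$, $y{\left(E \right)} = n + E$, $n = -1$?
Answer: $\frac{2156546666787}{133742} \approx 1.6125 \cdot 10^{7}$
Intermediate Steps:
$r = - \frac{62005}{133742}$ ($r = 186015 \left(- \frac{1}{401226}\right) = - \frac{62005}{133742} \approx -0.46362$)
$y{\left(E \right)} = -1 + E$
$q{\left(I \right)} = -184 + I$
$\left(q{\left(y{\left(-7 \right)} \right)} - 481665\right) \left(r + b{\left(419,262 \right)}\right) = \left(\left(-184 - 8\right) - 481665\right) \left(- \frac{62005}{133742} + \left(-295 + 262\right)\right) = \left(\left(-184 - 8\right) - 481665\right) \left(- \frac{62005}{133742} - 33\right) = \left(-192 - 481665\right) \left(- \frac{4475491}{133742}\right) = \left(-481857\right) \left(- \frac{4475491}{133742}\right) = \frac{2156546666787}{133742}$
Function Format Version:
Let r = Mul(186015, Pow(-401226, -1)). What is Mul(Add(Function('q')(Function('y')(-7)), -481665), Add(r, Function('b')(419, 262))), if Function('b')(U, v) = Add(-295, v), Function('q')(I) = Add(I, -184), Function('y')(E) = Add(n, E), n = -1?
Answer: Rational(2156546666787, 133742) ≈ 1.6125e+7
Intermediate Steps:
r = Rational(-62005, 133742) (r = Mul(186015, Rational(-1, 401226)) = Rational(-62005, 133742) ≈ -0.46362)
Function('y')(E) = Add(-1, E)
Function('q')(I) = Add(-184, I)
Mul(Add(Function('q')(Function('y')(-7)), -481665), Add(r, Function('b')(419, 262))) = Mul(Add(Add(-184, Add(-1, -7)), -481665), Add(Rational(-62005, 133742), Add(-295, 262))) = Mul(Add(Add(-184, -8), -481665), Add(Rational(-62005, 133742), -33)) = Mul(Add(-192, -481665), Rational(-4475491, 133742)) = Mul(-481857, Rational(-4475491, 133742)) = Rational(2156546666787, 133742)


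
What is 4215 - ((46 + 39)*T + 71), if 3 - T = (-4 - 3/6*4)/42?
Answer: 27138/7 ≈ 3876.9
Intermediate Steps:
T = 22/7 (T = 3 - (-4 - 3/6*4)/42 = 3 - (-4 - 3*⅙*4)/42 = 3 - (-4 - ½*4)/42 = 3 - (-4 - 2)/42 = 3 - (-6)/42 = 3 - 1*(-⅐) = 3 + ⅐ = 22/7 ≈ 3.1429)
4215 - ((46 + 39)*T + 71) = 4215 - ((46 + 39)*(22/7) + 71) = 4215 - (85*(22/7) + 71) = 4215 - (1870/7 + 71) = 4215 - 1*2367/7 = 4215 - 2367/7 = 27138/7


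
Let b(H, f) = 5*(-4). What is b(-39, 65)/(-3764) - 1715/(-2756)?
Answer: 1627595/2593396 ≈ 0.62759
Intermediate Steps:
b(H, f) = -20
b(-39, 65)/(-3764) - 1715/(-2756) = -20/(-3764) - 1715/(-2756) = -20*(-1/3764) - 1715*(-1/2756) = 5/941 + 1715/2756 = 1627595/2593396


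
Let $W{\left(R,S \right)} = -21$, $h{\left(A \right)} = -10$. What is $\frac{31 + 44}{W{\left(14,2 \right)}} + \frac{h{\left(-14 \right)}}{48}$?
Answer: $- \frac{635}{168} \approx -3.7798$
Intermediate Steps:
$\frac{31 + 44}{W{\left(14,2 \right)}} + \frac{h{\left(-14 \right)}}{48} = \frac{31 + 44}{-21} - \frac{10}{48} = 75 \left(- \frac{1}{21}\right) - \frac{5}{24} = - \frac{25}{7} - \frac{5}{24} = - \frac{635}{168}$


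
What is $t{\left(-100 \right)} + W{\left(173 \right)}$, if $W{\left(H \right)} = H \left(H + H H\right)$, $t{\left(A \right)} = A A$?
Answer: $5217646$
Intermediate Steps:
$t{\left(A \right)} = A^{2}$
$W{\left(H \right)} = H \left(H + H^{2}\right)$
$t{\left(-100 \right)} + W{\left(173 \right)} = \left(-100\right)^{2} + 173^{2} \left(1 + 173\right) = 10000 + 29929 \cdot 174 = 10000 + 5207646 = 5217646$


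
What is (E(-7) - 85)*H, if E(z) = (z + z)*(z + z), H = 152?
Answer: 16872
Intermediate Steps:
E(z) = 4*z**2 (E(z) = (2*z)*(2*z) = 4*z**2)
(E(-7) - 85)*H = (4*(-7)**2 - 85)*152 = (4*49 - 85)*152 = (196 - 85)*152 = 111*152 = 16872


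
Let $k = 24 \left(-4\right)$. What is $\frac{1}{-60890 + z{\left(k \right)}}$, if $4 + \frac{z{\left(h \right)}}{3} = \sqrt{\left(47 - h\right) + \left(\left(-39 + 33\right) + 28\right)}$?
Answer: $- \frac{60902}{3709052119} - \frac{3 \sqrt{165}}{3709052119} \approx -1.643 \cdot 10^{-5}$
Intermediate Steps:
$k = -96$
$z{\left(h \right)} = -12 + 3 \sqrt{69 - h}$ ($z{\left(h \right)} = -12 + 3 \sqrt{\left(47 - h\right) + \left(\left(-39 + 33\right) + 28\right)} = -12 + 3 \sqrt{\left(47 - h\right) + \left(-6 + 28\right)} = -12 + 3 \sqrt{\left(47 - h\right) + 22} = -12 + 3 \sqrt{69 - h}$)
$\frac{1}{-60890 + z{\left(k \right)}} = \frac{1}{-60890 - \left(12 - 3 \sqrt{69 - -96}\right)} = \frac{1}{-60890 - \left(12 - 3 \sqrt{69 + 96}\right)} = \frac{1}{-60890 - \left(12 - 3 \sqrt{165}\right)} = \frac{1}{-60902 + 3 \sqrt{165}}$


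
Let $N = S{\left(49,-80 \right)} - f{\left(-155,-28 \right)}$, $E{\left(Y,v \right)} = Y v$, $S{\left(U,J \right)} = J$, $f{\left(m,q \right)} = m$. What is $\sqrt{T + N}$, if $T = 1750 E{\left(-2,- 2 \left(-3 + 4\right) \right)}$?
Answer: $5 \sqrt{283} \approx 84.113$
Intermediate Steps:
$N = 75$ ($N = -80 - -155 = -80 + 155 = 75$)
$T = 7000$ ($T = 1750 \left(- 2 \left(- 2 \left(-3 + 4\right)\right)\right) = 1750 \left(- 2 \left(\left(-2\right) 1\right)\right) = 1750 \left(\left(-2\right) \left(-2\right)\right) = 1750 \cdot 4 = 7000$)
$\sqrt{T + N} = \sqrt{7000 + 75} = \sqrt{7075} = 5 \sqrt{283}$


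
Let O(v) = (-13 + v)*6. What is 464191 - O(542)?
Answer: 461017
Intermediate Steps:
O(v) = -78 + 6*v
464191 - O(542) = 464191 - (-78 + 6*542) = 464191 - (-78 + 3252) = 464191 - 1*3174 = 464191 - 3174 = 461017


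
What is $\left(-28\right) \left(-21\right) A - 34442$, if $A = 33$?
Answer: $-15038$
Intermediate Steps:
$\left(-28\right) \left(-21\right) A - 34442 = \left(-28\right) \left(-21\right) 33 - 34442 = 588 \cdot 33 - 34442 = 19404 - 34442 = -15038$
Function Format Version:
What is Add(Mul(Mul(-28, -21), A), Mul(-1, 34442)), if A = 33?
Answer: -15038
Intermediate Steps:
Add(Mul(Mul(-28, -21), A), Mul(-1, 34442)) = Add(Mul(Mul(-28, -21), 33), Mul(-1, 34442)) = Add(Mul(588, 33), -34442) = Add(19404, -34442) = -15038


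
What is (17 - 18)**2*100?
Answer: 100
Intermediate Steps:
(17 - 18)**2*100 = (-1)**2*100 = 1*100 = 100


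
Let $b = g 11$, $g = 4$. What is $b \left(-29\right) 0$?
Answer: $0$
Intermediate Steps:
$b = 44$ ($b = 4 \cdot 11 = 44$)
$b \left(-29\right) 0 = 44 \left(-29\right) 0 = \left(-1276\right) 0 = 0$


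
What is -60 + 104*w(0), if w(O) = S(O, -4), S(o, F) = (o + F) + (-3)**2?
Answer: 460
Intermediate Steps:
S(o, F) = 9 + F + o (S(o, F) = (F + o) + 9 = 9 + F + o)
w(O) = 5 + O (w(O) = 9 - 4 + O = 5 + O)
-60 + 104*w(0) = -60 + 104*(5 + 0) = -60 + 104*5 = -60 + 520 = 460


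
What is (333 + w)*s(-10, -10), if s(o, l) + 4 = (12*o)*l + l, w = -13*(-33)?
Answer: 903732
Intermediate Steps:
w = 429
s(o, l) = -4 + l + 12*l*o (s(o, l) = -4 + ((12*o)*l + l) = -4 + (12*l*o + l) = -4 + (l + 12*l*o) = -4 + l + 12*l*o)
(333 + w)*s(-10, -10) = (333 + 429)*(-4 - 10 + 12*(-10)*(-10)) = 762*(-4 - 10 + 1200) = 762*1186 = 903732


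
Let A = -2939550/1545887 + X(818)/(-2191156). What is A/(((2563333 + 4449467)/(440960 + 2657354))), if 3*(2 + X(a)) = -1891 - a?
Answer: -1995194494688527841/2375431420616876160 ≈ -0.83993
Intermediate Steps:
X(a) = -1897/3 - a/3 (X(a) = -2 + (-1891 - a)/3 = -2 + (-1891/3 - a/3) = -1897/3 - a/3)
A = -6439613592065/3387279575372 (A = -2939550/1545887 + (-1897/3 - ⅓*818)/(-2191156) = -2939550*1/1545887 + (-1897/3 - 818/3)*(-1/2191156) = -2939550/1545887 - 905*(-1/2191156) = -2939550/1545887 + 905/2191156 = -6439613592065/3387279575372 ≈ -1.9011)
A/(((2563333 + 4449467)/(440960 + 2657354))) = -6439613592065*(440960 + 2657354)/(2563333 + 4449467)/3387279575372 = -6439613592065/(3387279575372*(7012800/3098314)) = -6439613592065/(3387279575372*(7012800*(1/3098314))) = -6439613592065/(3387279575372*3506400/1549157) = -6439613592065/3387279575372*1549157/3506400 = -1995194494688527841/2375431420616876160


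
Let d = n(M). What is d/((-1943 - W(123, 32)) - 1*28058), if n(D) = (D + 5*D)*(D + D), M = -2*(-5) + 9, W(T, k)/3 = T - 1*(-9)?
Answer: -4332/30397 ≈ -0.14251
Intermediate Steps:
W(T, k) = 27 + 3*T (W(T, k) = 3*(T - 1*(-9)) = 3*(T + 9) = 3*(9 + T) = 27 + 3*T)
M = 19 (M = 10 + 9 = 19)
n(D) = 12*D² (n(D) = (6*D)*(2*D) = 12*D²)
d = 4332 (d = 12*19² = 12*361 = 4332)
d/((-1943 - W(123, 32)) - 1*28058) = 4332/((-1943 - (27 + 3*123)) - 1*28058) = 4332/((-1943 - (27 + 369)) - 28058) = 4332/((-1943 - 1*396) - 28058) = 4332/((-1943 - 396) - 28058) = 4332/(-2339 - 28058) = 4332/(-30397) = 4332*(-1/30397) = -4332/30397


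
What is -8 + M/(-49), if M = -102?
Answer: -290/49 ≈ -5.9184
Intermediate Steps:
-8 + M/(-49) = -8 - 102/(-49) = -8 - 1/49*(-102) = -8 + 102/49 = -290/49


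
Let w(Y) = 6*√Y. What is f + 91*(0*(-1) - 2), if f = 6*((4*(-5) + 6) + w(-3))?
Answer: -266 + 36*I*√3 ≈ -266.0 + 62.354*I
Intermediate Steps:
f = -84 + 36*I*√3 (f = 6*((4*(-5) + 6) + 6*√(-3)) = 6*((-20 + 6) + 6*(I*√3)) = 6*(-14 + 6*I*√3) = -84 + 36*I*√3 ≈ -84.0 + 62.354*I)
f + 91*(0*(-1) - 2) = (-84 + 36*I*√3) + 91*(0*(-1) - 2) = (-84 + 36*I*√3) + 91*(0 - 2) = (-84 + 36*I*√3) + 91*(-2) = (-84 + 36*I*√3) - 182 = -266 + 36*I*√3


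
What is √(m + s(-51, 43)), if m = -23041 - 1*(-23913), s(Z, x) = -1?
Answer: √871 ≈ 29.513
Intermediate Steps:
m = 872 (m = -23041 + 23913 = 872)
√(m + s(-51, 43)) = √(872 - 1) = √871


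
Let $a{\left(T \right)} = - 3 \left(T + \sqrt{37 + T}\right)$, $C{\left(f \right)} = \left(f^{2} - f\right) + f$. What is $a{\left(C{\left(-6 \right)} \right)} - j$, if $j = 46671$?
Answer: $-46779 - 3 \sqrt{73} \approx -46805.0$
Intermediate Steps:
$C{\left(f \right)} = f^{2}$
$a{\left(T \right)} = - 3 T - 3 \sqrt{37 + T}$
$a{\left(C{\left(-6 \right)} \right)} - j = \left(- 3 \left(-6\right)^{2} - 3 \sqrt{37 + \left(-6\right)^{2}}\right) - 46671 = \left(\left(-3\right) 36 - 3 \sqrt{37 + 36}\right) - 46671 = \left(-108 - 3 \sqrt{73}\right) - 46671 = -46779 - 3 \sqrt{73}$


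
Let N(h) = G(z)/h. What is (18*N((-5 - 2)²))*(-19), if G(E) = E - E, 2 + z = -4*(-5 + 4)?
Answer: 0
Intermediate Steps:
z = 2 (z = -2 - 4*(-5 + 4) = -2 - 4*(-1) = -2 + 4 = 2)
G(E) = 0
N(h) = 0 (N(h) = 0/h = 0)
(18*N((-5 - 2)²))*(-19) = (18*0)*(-19) = 0*(-19) = 0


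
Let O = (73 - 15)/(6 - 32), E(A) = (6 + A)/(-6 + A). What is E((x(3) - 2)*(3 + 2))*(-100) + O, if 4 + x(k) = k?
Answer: -4103/91 ≈ -45.088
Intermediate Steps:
x(k) = -4 + k
E(A) = (6 + A)/(-6 + A)
O = -29/13 (O = 58/(-26) = 58*(-1/26) = -29/13 ≈ -2.2308)
E((x(3) - 2)*(3 + 2))*(-100) + O = ((6 + ((-4 + 3) - 2)*(3 + 2))/(-6 + ((-4 + 3) - 2)*(3 + 2)))*(-100) - 29/13 = ((6 + (-1 - 2)*5)/(-6 + (-1 - 2)*5))*(-100) - 29/13 = ((6 - 3*5)/(-6 - 3*5))*(-100) - 29/13 = ((6 - 15)/(-6 - 15))*(-100) - 29/13 = (-9/(-21))*(-100) - 29/13 = -1/21*(-9)*(-100) - 29/13 = (3/7)*(-100) - 29/13 = -300/7 - 29/13 = -4103/91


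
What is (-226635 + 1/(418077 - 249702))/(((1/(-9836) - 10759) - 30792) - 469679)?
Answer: 375338495667664/846666663063375 ≈ 0.44331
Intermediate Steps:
(-226635 + 1/(418077 - 249702))/(((1/(-9836) - 10759) - 30792) - 469679) = (-226635 + 1/168375)/(((-1/9836 - 10759) - 30792) - 469679) = (-226635 + 1/168375)/((-105825525/9836 - 30792) - 469679) = -38159668124/(168375*(-408695637/9836 - 469679)) = -38159668124/(168375*(-5028458281/9836)) = -38159668124/168375*(-9836/5028458281) = 375338495667664/846666663063375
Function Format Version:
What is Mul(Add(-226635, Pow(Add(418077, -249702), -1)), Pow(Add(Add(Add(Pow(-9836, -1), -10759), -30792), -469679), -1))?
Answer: Rational(375338495667664, 846666663063375) ≈ 0.44331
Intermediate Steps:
Mul(Add(-226635, Pow(Add(418077, -249702), -1)), Pow(Add(Add(Add(Pow(-9836, -1), -10759), -30792), -469679), -1)) = Mul(Add(-226635, Pow(168375, -1)), Pow(Add(Add(Add(Rational(-1, 9836), -10759), -30792), -469679), -1)) = Mul(Add(-226635, Rational(1, 168375)), Pow(Add(Add(Rational(-105825525, 9836), -30792), -469679), -1)) = Mul(Rational(-38159668124, 168375), Pow(Add(Rational(-408695637, 9836), -469679), -1)) = Mul(Rational(-38159668124, 168375), Pow(Rational(-5028458281, 9836), -1)) = Mul(Rational(-38159668124, 168375), Rational(-9836, 5028458281)) = Rational(375338495667664, 846666663063375)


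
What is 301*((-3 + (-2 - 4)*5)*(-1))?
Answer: 9933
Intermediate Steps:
301*((-3 + (-2 - 4)*5)*(-1)) = 301*((-3 - 6*5)*(-1)) = 301*((-3 - 30)*(-1)) = 301*(-33*(-1)) = 301*33 = 9933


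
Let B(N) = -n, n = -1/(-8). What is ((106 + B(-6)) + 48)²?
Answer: 1515361/64 ≈ 23678.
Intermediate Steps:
n = ⅛ (n = -1*(-⅛) = ⅛ ≈ 0.12500)
B(N) = -⅛ (B(N) = -1*⅛ = -⅛)
((106 + B(-6)) + 48)² = ((106 - ⅛) + 48)² = (847/8 + 48)² = (1231/8)² = 1515361/64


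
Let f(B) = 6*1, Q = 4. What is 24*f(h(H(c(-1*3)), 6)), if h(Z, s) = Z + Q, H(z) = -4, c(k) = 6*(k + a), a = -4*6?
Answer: 144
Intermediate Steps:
a = -24
c(k) = -144 + 6*k (c(k) = 6*(k - 24) = 6*(-24 + k) = -144 + 6*k)
h(Z, s) = 4 + Z (h(Z, s) = Z + 4 = 4 + Z)
f(B) = 6
24*f(h(H(c(-1*3)), 6)) = 24*6 = 144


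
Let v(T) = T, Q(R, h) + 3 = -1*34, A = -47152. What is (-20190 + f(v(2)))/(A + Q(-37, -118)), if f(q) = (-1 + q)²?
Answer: 20189/47189 ≈ 0.42783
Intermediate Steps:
Q(R, h) = -37 (Q(R, h) = -3 - 1*34 = -3 - 34 = -37)
(-20190 + f(v(2)))/(A + Q(-37, -118)) = (-20190 + (-1 + 2)²)/(-47152 - 37) = (-20190 + 1²)/(-47189) = (-20190 + 1)*(-1/47189) = -20189*(-1/47189) = 20189/47189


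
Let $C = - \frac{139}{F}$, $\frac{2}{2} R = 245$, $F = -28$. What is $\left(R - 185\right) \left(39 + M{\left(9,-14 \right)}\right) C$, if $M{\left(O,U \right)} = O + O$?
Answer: $\frac{118845}{7} \approx 16978.0$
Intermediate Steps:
$R = 245$
$M{\left(O,U \right)} = 2 O$
$C = \frac{139}{28}$ ($C = - \frac{139}{-28} = \left(-139\right) \left(- \frac{1}{28}\right) = \frac{139}{28} \approx 4.9643$)
$\left(R - 185\right) \left(39 + M{\left(9,-14 \right)}\right) C = \left(245 - 185\right) \left(39 + 2 \cdot 9\right) \frac{139}{28} = 60 \left(39 + 18\right) \frac{139}{28} = 60 \cdot 57 \cdot \frac{139}{28} = 3420 \cdot \frac{139}{28} = \frac{118845}{7}$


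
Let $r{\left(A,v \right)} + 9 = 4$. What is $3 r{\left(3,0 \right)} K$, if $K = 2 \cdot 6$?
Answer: $-180$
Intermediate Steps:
$K = 12$
$r{\left(A,v \right)} = -5$ ($r{\left(A,v \right)} = -9 + 4 = -5$)
$3 r{\left(3,0 \right)} K = 3 \left(-5\right) 12 = \left(-15\right) 12 = -180$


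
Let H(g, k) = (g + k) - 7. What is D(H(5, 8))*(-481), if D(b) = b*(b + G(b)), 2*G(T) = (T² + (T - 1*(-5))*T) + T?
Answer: -173160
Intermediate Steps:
G(T) = T/2 + T²/2 + T*(5 + T)/2 (G(T) = ((T² + (T - 1*(-5))*T) + T)/2 = ((T² + (T + 5)*T) + T)/2 = ((T² + (5 + T)*T) + T)/2 = ((T² + T*(5 + T)) + T)/2 = (T + T² + T*(5 + T))/2 = T/2 + T²/2 + T*(5 + T)/2)
H(g, k) = -7 + g + k
D(b) = b*(b + b*(3 + b))
D(H(5, 8))*(-481) = ((-7 + 5 + 8)²*(4 + (-7 + 5 + 8)))*(-481) = (6²*(4 + 6))*(-481) = (36*10)*(-481) = 360*(-481) = -173160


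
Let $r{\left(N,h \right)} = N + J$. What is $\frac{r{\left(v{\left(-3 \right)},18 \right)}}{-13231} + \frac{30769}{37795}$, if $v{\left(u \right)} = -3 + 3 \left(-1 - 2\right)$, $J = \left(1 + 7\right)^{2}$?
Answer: $\frac{405139299}{500065645} \approx 0.81017$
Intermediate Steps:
$J = 64$ ($J = 8^{2} = 64$)
$v{\left(u \right)} = -12$ ($v{\left(u \right)} = -3 + 3 \left(-3\right) = -3 - 9 = -12$)
$r{\left(N,h \right)} = 64 + N$ ($r{\left(N,h \right)} = N + 64 = 64 + N$)
$\frac{r{\left(v{\left(-3 \right)},18 \right)}}{-13231} + \frac{30769}{37795} = \frac{64 - 12}{-13231} + \frac{30769}{37795} = 52 \left(- \frac{1}{13231}\right) + 30769 \cdot \frac{1}{37795} = - \frac{52}{13231} + \frac{30769}{37795} = \frac{405139299}{500065645}$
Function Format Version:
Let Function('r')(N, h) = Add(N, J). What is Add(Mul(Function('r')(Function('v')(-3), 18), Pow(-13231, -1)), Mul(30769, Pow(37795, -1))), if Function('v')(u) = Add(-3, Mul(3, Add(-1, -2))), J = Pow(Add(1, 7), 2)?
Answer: Rational(405139299, 500065645) ≈ 0.81017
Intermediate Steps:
J = 64 (J = Pow(8, 2) = 64)
Function('v')(u) = -12 (Function('v')(u) = Add(-3, Mul(3, -3)) = Add(-3, -9) = -12)
Function('r')(N, h) = Add(64, N) (Function('r')(N, h) = Add(N, 64) = Add(64, N))
Add(Mul(Function('r')(Function('v')(-3), 18), Pow(-13231, -1)), Mul(30769, Pow(37795, -1))) = Add(Mul(Add(64, -12), Pow(-13231, -1)), Mul(30769, Pow(37795, -1))) = Add(Mul(52, Rational(-1, 13231)), Mul(30769, Rational(1, 37795))) = Add(Rational(-52, 13231), Rational(30769, 37795)) = Rational(405139299, 500065645)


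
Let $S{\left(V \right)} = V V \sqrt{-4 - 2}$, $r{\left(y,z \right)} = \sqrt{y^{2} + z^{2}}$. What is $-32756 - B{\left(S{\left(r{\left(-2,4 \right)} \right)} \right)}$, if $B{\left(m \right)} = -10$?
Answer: $-32746$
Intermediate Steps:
$S{\left(V \right)} = i \sqrt{6} V^{2}$ ($S{\left(V \right)} = V^{2} \sqrt{-6} = V^{2} i \sqrt{6} = i \sqrt{6} V^{2}$)
$-32756 - B{\left(S{\left(r{\left(-2,4 \right)} \right)} \right)} = -32756 - -10 = -32756 + 10 = -32746$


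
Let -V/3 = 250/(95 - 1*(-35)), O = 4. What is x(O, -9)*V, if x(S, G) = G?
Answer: 675/13 ≈ 51.923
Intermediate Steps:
V = -75/13 (V = -750/(95 - 1*(-35)) = -750/(95 + 35) = -750/130 = -3*25/13 = -75/13 ≈ -5.7692)
x(O, -9)*V = -9*(-75/13) = 675/13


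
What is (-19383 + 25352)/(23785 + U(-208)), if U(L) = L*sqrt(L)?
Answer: 141972665/574725137 + 4966208*I*sqrt(13)/574725137 ≈ 0.24703 + 0.031156*I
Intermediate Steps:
U(L) = L**(3/2)
(-19383 + 25352)/(23785 + U(-208)) = (-19383 + 25352)/(23785 + (-208)**(3/2)) = 5969/(23785 - 832*I*sqrt(13))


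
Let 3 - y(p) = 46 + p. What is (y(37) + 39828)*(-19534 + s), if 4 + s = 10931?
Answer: -342111036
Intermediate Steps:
s = 10927 (s = -4 + 10931 = 10927)
y(p) = -43 - p (y(p) = 3 - (46 + p) = 3 + (-46 - p) = -43 - p)
(y(37) + 39828)*(-19534 + s) = ((-43 - 1*37) + 39828)*(-19534 + 10927) = ((-43 - 37) + 39828)*(-8607) = (-80 + 39828)*(-8607) = 39748*(-8607) = -342111036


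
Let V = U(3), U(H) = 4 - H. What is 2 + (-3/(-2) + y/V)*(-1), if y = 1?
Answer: -1/2 ≈ -0.50000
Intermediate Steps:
V = 1 (V = 4 - 1*3 = 4 - 3 = 1)
2 + (-3/(-2) + y/V)*(-1) = 2 + (-3/(-2) + 1/1)*(-1) = 2 + (-3*(-1/2) + 1*1)*(-1) = 2 + (3/2 + 1)*(-1) = 2 + (5/2)*(-1) = 2 - 5/2 = -1/2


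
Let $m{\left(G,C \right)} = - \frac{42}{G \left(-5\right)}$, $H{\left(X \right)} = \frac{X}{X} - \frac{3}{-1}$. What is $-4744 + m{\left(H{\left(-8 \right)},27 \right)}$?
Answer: $- \frac{47419}{10} \approx -4741.9$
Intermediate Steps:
$H{\left(X \right)} = 4$ ($H{\left(X \right)} = 1 - -3 = 1 + 3 = 4$)
$m{\left(G,C \right)} = \frac{42}{5 G}$ ($m{\left(G,C \right)} = - \frac{42}{\left(-5\right) G} = - 42 \left(- \frac{1}{5 G}\right) = \frac{42}{5 G}$)
$-4744 + m{\left(H{\left(-8 \right)},27 \right)} = -4744 + \frac{42}{5 \cdot 4} = -4744 + \frac{42}{5} \cdot \frac{1}{4} = -4744 + \frac{21}{10} = - \frac{47419}{10}$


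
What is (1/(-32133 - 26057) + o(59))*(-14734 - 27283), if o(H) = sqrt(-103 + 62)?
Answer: 42017/58190 - 42017*I*sqrt(41) ≈ 0.72207 - 2.6904e+5*I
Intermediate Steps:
o(H) = I*sqrt(41) (o(H) = sqrt(-41) = I*sqrt(41))
(1/(-32133 - 26057) + o(59))*(-14734 - 27283) = (1/(-32133 - 26057) + I*sqrt(41))*(-14734 - 27283) = (1/(-58190) + I*sqrt(41))*(-42017) = (-1/58190 + I*sqrt(41))*(-42017) = 42017/58190 - 42017*I*sqrt(41)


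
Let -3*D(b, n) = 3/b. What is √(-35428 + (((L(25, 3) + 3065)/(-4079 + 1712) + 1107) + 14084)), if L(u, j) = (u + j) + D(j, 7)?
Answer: I*√113388937635/2367 ≈ 142.26*I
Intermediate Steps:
D(b, n) = -1/b
L(u, j) = j + u - 1/j (L(u, j) = (u + j) - 1/j = (j + u) - 1/j = j + u - 1/j)
√(-35428 + (((L(25, 3) + 3065)/(-4079 + 1712) + 1107) + 14084)) = √(-35428 + ((((3 + 25 - 1/3) + 3065)/(-4079 + 1712) + 1107) + 14084)) = √(-35428 + ((((3 + 25 - 1*⅓) + 3065)/(-2367) + 1107) + 14084)) = √(-35428 + ((((3 + 25 - ⅓) + 3065)*(-1/2367) + 1107) + 14084)) = √(-35428 + (((83/3 + 3065)*(-1/2367) + 1107) + 14084)) = √(-35428 + (((9278/3)*(-1/2367) + 1107) + 14084)) = √(-35428 + ((-9278/7101 + 1107) + 14084)) = √(-35428 + (7851529/7101 + 14084)) = √(-35428 + 107862013/7101) = √(-143712215/7101) = I*√113388937635/2367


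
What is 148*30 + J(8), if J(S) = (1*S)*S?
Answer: 4504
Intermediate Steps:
J(S) = S² (J(S) = S*S = S²)
148*30 + J(8) = 148*30 + 8² = 4440 + 64 = 4504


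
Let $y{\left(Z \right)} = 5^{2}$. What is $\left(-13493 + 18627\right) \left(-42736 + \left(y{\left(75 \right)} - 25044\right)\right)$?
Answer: $-347854170$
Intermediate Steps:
$y{\left(Z \right)} = 25$
$\left(-13493 + 18627\right) \left(-42736 + \left(y{\left(75 \right)} - 25044\right)\right) = \left(-13493 + 18627\right) \left(-42736 + \left(25 - 25044\right)\right) = 5134 \left(-42736 + \left(25 - 25044\right)\right) = 5134 \left(-42736 - 25019\right) = 5134 \left(-67755\right) = -347854170$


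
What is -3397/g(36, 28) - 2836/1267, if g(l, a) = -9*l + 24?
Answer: 3453199/380100 ≈ 9.0850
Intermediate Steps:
g(l, a) = 24 - 9*l
-3397/g(36, 28) - 2836/1267 = -3397/(24 - 9*36) - 2836/1267 = -3397/(24 - 324) - 2836*1/1267 = -3397/(-300) - 2836/1267 = -3397*(-1/300) - 2836/1267 = 3397/300 - 2836/1267 = 3453199/380100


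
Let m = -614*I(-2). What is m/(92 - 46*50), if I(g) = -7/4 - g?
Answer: 307/4416 ≈ 0.069520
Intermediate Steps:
I(g) = -7/4 - g (I(g) = -7*¼ - g = -7/4 - g)
m = -307/2 (m = -614*(-7/4 - 1*(-2)) = -614*(-7/4 + 2) = -614*¼ = -307/2 ≈ -153.50)
m/(92 - 46*50) = -307/(2*(92 - 46*50)) = -307/(2*(92 - 2300)) = -307/2/(-2208) = -307/2*(-1/2208) = 307/4416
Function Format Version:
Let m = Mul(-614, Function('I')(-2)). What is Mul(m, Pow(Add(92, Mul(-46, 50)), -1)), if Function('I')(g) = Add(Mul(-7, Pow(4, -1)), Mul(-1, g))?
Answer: Rational(307, 4416) ≈ 0.069520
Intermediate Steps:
Function('I')(g) = Add(Rational(-7, 4), Mul(-1, g)) (Function('I')(g) = Add(Mul(-7, Rational(1, 4)), Mul(-1, g)) = Add(Rational(-7, 4), Mul(-1, g)))
m = Rational(-307, 2) (m = Mul(-614, Add(Rational(-7, 4), Mul(-1, -2))) = Mul(-614, Add(Rational(-7, 4), 2)) = Mul(-614, Rational(1, 4)) = Rational(-307, 2) ≈ -153.50)
Mul(m, Pow(Add(92, Mul(-46, 50)), -1)) = Mul(Rational(-307, 2), Pow(Add(92, Mul(-46, 50)), -1)) = Mul(Rational(-307, 2), Pow(Add(92, -2300), -1)) = Mul(Rational(-307, 2), Pow(-2208, -1)) = Mul(Rational(-307, 2), Rational(-1, 2208)) = Rational(307, 4416)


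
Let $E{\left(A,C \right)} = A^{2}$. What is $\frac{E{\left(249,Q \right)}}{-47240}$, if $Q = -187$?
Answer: $- \frac{62001}{47240} \approx -1.3125$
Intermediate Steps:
$\frac{E{\left(249,Q \right)}}{-47240} = \frac{249^{2}}{-47240} = 62001 \left(- \frac{1}{47240}\right) = - \frac{62001}{47240}$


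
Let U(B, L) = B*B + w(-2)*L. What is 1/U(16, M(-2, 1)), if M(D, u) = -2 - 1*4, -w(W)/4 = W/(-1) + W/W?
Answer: 1/328 ≈ 0.0030488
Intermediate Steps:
w(W) = -4 + 4*W (w(W) = -4*(W/(-1) + W/W) = -4*(W*(-1) + 1) = -4*(-W + 1) = -4*(1 - W) = -4 + 4*W)
M(D, u) = -6 (M(D, u) = -2 - 4 = -6)
U(B, L) = B² - 12*L (U(B, L) = B*B + (-4 + 4*(-2))*L = B² + (-4 - 8)*L = B² - 12*L)
1/U(16, M(-2, 1)) = 1/(16² - 12*(-6)) = 1/(256 + 72) = 1/328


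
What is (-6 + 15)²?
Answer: 81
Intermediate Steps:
(-6 + 15)² = 9² = 81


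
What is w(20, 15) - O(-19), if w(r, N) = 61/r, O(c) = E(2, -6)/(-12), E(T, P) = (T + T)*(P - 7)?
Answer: -77/60 ≈ -1.2833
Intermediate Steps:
E(T, P) = 2*T*(-7 + P) (E(T, P) = (2*T)*(-7 + P) = 2*T*(-7 + P))
O(c) = 13/3 (O(c) = (2*2*(-7 - 6))/(-12) = (2*2*(-13))*(-1/12) = -52*(-1/12) = 13/3)
w(20, 15) - O(-19) = 61/20 - 1*13/3 = 61*(1/20) - 13/3 = 61/20 - 13/3 = -77/60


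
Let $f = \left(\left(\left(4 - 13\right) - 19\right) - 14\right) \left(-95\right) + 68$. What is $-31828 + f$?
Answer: $-27770$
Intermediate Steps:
$f = 4058$ ($f = \left(\left(\left(4 - 13\right) - 19\right) - 14\right) \left(-95\right) + 68 = \left(\left(-9 - 19\right) - 14\right) \left(-95\right) + 68 = \left(-28 - 14\right) \left(-95\right) + 68 = \left(-42\right) \left(-95\right) + 68 = 3990 + 68 = 4058$)
$-31828 + f = -31828 + 4058 = -27770$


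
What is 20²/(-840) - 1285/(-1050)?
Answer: 157/210 ≈ 0.74762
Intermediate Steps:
20²/(-840) - 1285/(-1050) = 400*(-1/840) - 1285*(-1/1050) = -10/21 + 257/210 = 157/210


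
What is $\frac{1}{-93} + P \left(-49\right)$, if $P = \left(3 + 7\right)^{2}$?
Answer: $- \frac{455701}{93} \approx -4900.0$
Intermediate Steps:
$P = 100$ ($P = 10^{2} = 100$)
$\frac{1}{-93} + P \left(-49\right) = \frac{1}{-93} + 100 \left(-49\right) = - \frac{1}{93} - 4900 = - \frac{455701}{93}$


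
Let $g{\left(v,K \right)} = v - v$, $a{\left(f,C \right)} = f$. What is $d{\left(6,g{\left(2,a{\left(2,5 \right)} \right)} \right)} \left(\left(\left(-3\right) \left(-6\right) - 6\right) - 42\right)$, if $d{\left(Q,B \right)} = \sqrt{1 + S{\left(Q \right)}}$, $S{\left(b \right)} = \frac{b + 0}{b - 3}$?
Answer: $- 30 \sqrt{3} \approx -51.962$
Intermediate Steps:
$S{\left(b \right)} = \frac{b}{-3 + b}$
$g{\left(v,K \right)} = 0$
$d{\left(Q,B \right)} = \sqrt{1 + \frac{Q}{-3 + Q}}$
$d{\left(6,g{\left(2,a{\left(2,5 \right)} \right)} \right)} \left(\left(\left(-3\right) \left(-6\right) - 6\right) - 42\right) = \sqrt{\frac{-3 + 2 \cdot 6}{-3 + 6}} \left(\left(\left(-3\right) \left(-6\right) - 6\right) - 42\right) = \sqrt{\frac{-3 + 12}{3}} \left(\left(18 - 6\right) - 42\right) = \sqrt{\frac{1}{3} \cdot 9} \left(12 - 42\right) = \sqrt{3} \left(-30\right) = - 30 \sqrt{3}$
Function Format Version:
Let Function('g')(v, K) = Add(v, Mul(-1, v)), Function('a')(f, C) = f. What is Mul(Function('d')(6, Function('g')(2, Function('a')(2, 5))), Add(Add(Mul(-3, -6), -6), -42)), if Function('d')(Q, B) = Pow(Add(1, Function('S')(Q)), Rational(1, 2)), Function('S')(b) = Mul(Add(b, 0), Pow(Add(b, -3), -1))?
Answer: Mul(-30, Pow(3, Rational(1, 2))) ≈ -51.962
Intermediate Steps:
Function('S')(b) = Mul(b, Pow(Add(-3, b), -1))
Function('g')(v, K) = 0
Function('d')(Q, B) = Pow(Add(1, Mul(Q, Pow(Add(-3, Q), -1))), Rational(1, 2))
Mul(Function('d')(6, Function('g')(2, Function('a')(2, 5))), Add(Add(Mul(-3, -6), -6), -42)) = Mul(Pow(Mul(Pow(Add(-3, 6), -1), Add(-3, Mul(2, 6))), Rational(1, 2)), Add(Add(Mul(-3, -6), -6), -42)) = Mul(Pow(Mul(Pow(3, -1), Add(-3, 12)), Rational(1, 2)), Add(Add(18, -6), -42)) = Mul(Pow(Mul(Rational(1, 3), 9), Rational(1, 2)), Add(12, -42)) = Mul(Pow(3, Rational(1, 2)), -30) = Mul(-30, Pow(3, Rational(1, 2)))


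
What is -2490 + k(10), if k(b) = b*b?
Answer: -2390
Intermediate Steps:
k(b) = b**2
-2490 + k(10) = -2490 + 10**2 = -2490 + 100 = -2390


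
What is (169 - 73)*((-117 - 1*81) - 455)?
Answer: -62688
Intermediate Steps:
(169 - 73)*((-117 - 1*81) - 455) = 96*((-117 - 81) - 455) = 96*(-198 - 455) = 96*(-653) = -62688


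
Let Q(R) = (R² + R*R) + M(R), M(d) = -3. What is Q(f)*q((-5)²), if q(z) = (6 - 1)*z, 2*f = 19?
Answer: 44375/2 ≈ 22188.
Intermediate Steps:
f = 19/2 (f = (½)*19 = 19/2 ≈ 9.5000)
q(z) = 5*z
Q(R) = -3 + 2*R² (Q(R) = (R² + R*R) - 3 = (R² + R²) - 3 = 2*R² - 3 = -3 + 2*R²)
Q(f)*q((-5)²) = (-3 + 2*(19/2)²)*(5*(-5)²) = (-3 + 2*(361/4))*(5*25) = (-3 + 361/2)*125 = (355/2)*125 = 44375/2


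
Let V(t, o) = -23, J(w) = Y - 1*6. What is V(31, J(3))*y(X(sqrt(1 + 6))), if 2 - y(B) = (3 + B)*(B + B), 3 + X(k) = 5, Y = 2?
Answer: 414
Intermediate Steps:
J(w) = -4 (J(w) = 2 - 1*6 = 2 - 6 = -4)
X(k) = 2 (X(k) = -3 + 5 = 2)
y(B) = 2 - 2*B*(3 + B) (y(B) = 2 - (3 + B)*(B + B) = 2 - (3 + B)*2*B = 2 - 2*B*(3 + B))
V(31, J(3))*y(X(sqrt(1 + 6))) = -23*(2 - 6*2 - 2*2**2) = -23*(2 - 12 - 2*4) = -23*(2 - 12 - 8) = -23*(-18) = 414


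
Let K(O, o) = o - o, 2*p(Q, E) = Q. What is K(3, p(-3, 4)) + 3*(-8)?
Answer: -24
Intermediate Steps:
p(Q, E) = Q/2
K(O, o) = 0
K(3, p(-3, 4)) + 3*(-8) = 0 + 3*(-8) = 0 - 24 = -24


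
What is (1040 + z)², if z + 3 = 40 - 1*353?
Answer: 524176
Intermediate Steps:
z = -316 (z = -3 + (40 - 1*353) = -3 + (40 - 353) = -3 - 313 = -316)
(1040 + z)² = (1040 - 316)² = 724² = 524176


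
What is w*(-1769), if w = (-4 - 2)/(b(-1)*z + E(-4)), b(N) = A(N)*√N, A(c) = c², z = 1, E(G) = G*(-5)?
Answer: 212280/401 - 10614*I/401 ≈ 529.38 - 26.469*I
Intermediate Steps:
E(G) = -5*G
b(N) = N^(5/2) (b(N) = N²*√N = N^(5/2))
w = -6*(20 - I)/401 (w = (-4 - 2)/((-1)^(5/2)*1 - 5*(-4)) = -6/(I*1 + 20) = -6/(I + 20) = -6*(20 - I)/401 ≈ -0.29925 + 0.014963*I)
w*(-1769) = (-120/401 + 6*I/401)*(-1769) = 212280/401 - 10614*I/401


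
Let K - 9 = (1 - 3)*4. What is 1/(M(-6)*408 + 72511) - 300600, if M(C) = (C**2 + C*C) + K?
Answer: -30749876999/102295 ≈ -3.0060e+5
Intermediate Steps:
K = 1 (K = 9 + (1 - 3)*4 = 9 - 2*4 = 9 - 8 = 1)
M(C) = 1 + 2*C**2 (M(C) = (C**2 + C*C) + 1 = (C**2 + C**2) + 1 = 2*C**2 + 1 = 1 + 2*C**2)
1/(M(-6)*408 + 72511) - 300600 = 1/((1 + 2*(-6)**2)*408 + 72511) - 300600 = 1/((1 + 2*36)*408 + 72511) - 300600 = 1/((1 + 72)*408 + 72511) - 300600 = 1/(73*408 + 72511) - 300600 = 1/(29784 + 72511) - 300600 = 1/102295 - 300600 = -30749876999/102295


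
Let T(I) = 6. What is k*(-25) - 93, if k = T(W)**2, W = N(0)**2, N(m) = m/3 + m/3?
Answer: -993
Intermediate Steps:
N(m) = 2*m/3 (N(m) = m*(1/3) + m*(1/3) = m/3 + m/3 = 2*m/3)
W = 0 (W = ((2/3)*0)**2 = 0**2 = 0)
k = 36 (k = 6**2 = 36)
k*(-25) - 93 = 36*(-25) - 93 = -900 - 93 = -993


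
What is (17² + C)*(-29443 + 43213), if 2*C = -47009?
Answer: -319677435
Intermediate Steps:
C = -47009/2 (C = (½)*(-47009) = -47009/2 ≈ -23505.)
(17² + C)*(-29443 + 43213) = (17² - 47009/2)*(-29443 + 43213) = (289 - 47009/2)*13770 = -46431/2*13770 = -319677435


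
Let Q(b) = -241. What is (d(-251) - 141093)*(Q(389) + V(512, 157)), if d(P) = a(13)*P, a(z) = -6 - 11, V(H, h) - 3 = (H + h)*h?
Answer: -14338680670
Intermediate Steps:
V(H, h) = 3 + h*(H + h) (V(H, h) = 3 + (H + h)*h = 3 + h*(H + h))
a(z) = -17
d(P) = -17*P
(d(-251) - 141093)*(Q(389) + V(512, 157)) = (-17*(-251) - 141093)*(-241 + (3 + 157**2 + 512*157)) = (4267 - 141093)*(-241 + (3 + 24649 + 80384)) = -136826*(-241 + 105036) = -136826*104795 = -14338680670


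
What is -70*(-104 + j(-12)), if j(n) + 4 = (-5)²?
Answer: 5810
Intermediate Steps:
j(n) = 21 (j(n) = -4 + (-5)² = -4 + 25 = 21)
-70*(-104 + j(-12)) = -70*(-104 + 21) = -70*(-83) = 5810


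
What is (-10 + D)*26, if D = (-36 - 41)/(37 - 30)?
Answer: -546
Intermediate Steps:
D = -11 (D = -77/7 = -77*1/7 = -11)
(-10 + D)*26 = (-10 - 11)*26 = -21*26 = -546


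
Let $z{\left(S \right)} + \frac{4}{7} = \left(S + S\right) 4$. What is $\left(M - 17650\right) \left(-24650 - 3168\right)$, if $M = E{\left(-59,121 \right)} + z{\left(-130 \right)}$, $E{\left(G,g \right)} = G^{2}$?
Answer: $423099858$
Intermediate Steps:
$z{\left(S \right)} = - \frac{4}{7} + 8 S$ ($z{\left(S \right)} = - \frac{4}{7} + \left(S + S\right) 4 = - \frac{4}{7} + 2 S 4 = - \frac{4}{7} + 8 S$)
$M = \frac{17083}{7}$ ($M = \left(-59\right)^{2} + \left(- \frac{4}{7} + 8 \left(-130\right)\right) = 3481 - \frac{7284}{7} = \frac{17083}{7} \approx 2440.4$)
$\left(M - 17650\right) \left(-24650 - 3168\right) = \left(\frac{17083}{7} - 17650\right) \left(-24650 - 3168\right) = \left(- \frac{106467}{7}\right) \left(-27818\right) = 423099858$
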